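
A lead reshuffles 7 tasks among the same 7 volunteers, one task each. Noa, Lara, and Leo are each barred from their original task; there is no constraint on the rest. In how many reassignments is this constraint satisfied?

3216

Let A_j be the event that the j-th constrained one is fixed. By inclusion-exclusion over the 3 events:
Σ_{j=0}^{3} (-1)^j C(3,j)(7-j)!
= C(3,0)·7! - C(3,1)·6! + C(3,2)·5! - C(3,3)·4!
= 5040 - 2160 + 360 - 24
= 3216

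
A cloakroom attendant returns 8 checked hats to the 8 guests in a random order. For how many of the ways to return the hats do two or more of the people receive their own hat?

# with exactly i fixed is C(8,i)·!(8-i); sum over i=2..8:
  i=2: C(8,2)·!6 = 28·265 = 7420
  i=3: C(8,3)·!5 = 56·44 = 2464
  i=4: C(8,4)·!4 = 70·9 = 630
  i=5: C(8,5)·!3 = 56·2 = 112
  i=6: C(8,6)·!2 = 28·1 = 28
  i=7: C(8,7)·!1 = 8·0 = 0
  i=8: C(8,8)·!0 = 1·1 = 1
Total = 10655.

10655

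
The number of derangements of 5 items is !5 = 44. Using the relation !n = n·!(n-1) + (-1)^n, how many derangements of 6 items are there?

265

!6 = 6·44 + 1 = 265.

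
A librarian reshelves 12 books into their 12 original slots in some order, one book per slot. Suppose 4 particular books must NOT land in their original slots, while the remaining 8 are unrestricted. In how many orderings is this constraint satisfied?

Inclusion-exclusion on the 4 forbidden self-matches:
Σ_{j=0}^{4} (-1)^j C(4,j)(12-j)!
= C(4,0)·12! - C(4,1)·11! + C(4,2)·10! - C(4,3)·9! + C(4,4)·8!
= 479001600 - 159667200 + 21772800 - 1451520 + 40320
= 339696000

339696000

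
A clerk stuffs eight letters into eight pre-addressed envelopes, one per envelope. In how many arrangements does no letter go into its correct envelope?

Use !n = (n-1)(!(n-1) + !(n-2)).
!8 = 7·(1854 + 265) = 7·2119 = 14833

14833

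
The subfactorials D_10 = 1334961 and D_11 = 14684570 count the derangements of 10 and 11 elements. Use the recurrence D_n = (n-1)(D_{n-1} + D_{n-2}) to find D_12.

176214841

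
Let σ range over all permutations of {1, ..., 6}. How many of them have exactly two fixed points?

Choose which 2 of the 6 are fixed: C(6,2) = 15.
The remaining 4 must be deranged: !4 = 9.
Total: 15 × 9 = 135.

135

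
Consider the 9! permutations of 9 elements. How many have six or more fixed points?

205

Sum C(9,i)·!(9-i) for i = 6..9:
  i=6: C(9,6)·!3 = 84·2 = 168
  i=7: C(9,7)·!2 = 36·1 = 36
  i=8: C(9,8)·!1 = 9·0 = 0
  i=9: C(9,9)·!0 = 1·1 = 1
Total = 205.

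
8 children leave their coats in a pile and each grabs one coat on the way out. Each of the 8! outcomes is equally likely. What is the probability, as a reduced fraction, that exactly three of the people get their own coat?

11/180

Favorable outcomes: C(8,3)·!5 = 56·44 = 2464.
Total outcomes: 8! = 40320.
Probability = 2464/40320 = 11/180.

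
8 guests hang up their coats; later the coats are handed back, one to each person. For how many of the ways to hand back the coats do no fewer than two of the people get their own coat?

Sum C(8,i)·!(8-i) for i = 2..8:
  i=2: C(8,2)·!6 = 28·265 = 7420
  i=3: C(8,3)·!5 = 56·44 = 2464
  i=4: C(8,4)·!4 = 70·9 = 630
  i=5: C(8,5)·!3 = 56·2 = 112
  i=6: C(8,6)·!2 = 28·1 = 28
  i=7: C(8,7)·!1 = 8·0 = 0
  i=8: C(8,8)·!0 = 1·1 = 1
Total = 10655.

10655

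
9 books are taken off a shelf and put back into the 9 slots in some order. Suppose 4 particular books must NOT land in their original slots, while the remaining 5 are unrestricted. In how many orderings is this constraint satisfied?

Inclusion-exclusion on the 4 forbidden self-matches:
Σ_{j=0}^{4} (-1)^j C(4,j)(9-j)!
= C(4,0)·9! - C(4,1)·8! + C(4,2)·7! - C(4,3)·6! + C(4,4)·5!
= 362880 - 161280 + 30240 - 2880 + 120
= 229080

229080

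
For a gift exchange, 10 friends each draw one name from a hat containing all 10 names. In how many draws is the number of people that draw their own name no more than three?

# with exactly i fixed is C(10,i)·!(10-i); sum over i=0..3:
  i=0: C(10,0)·!10 = 1·1334961 = 1334961
  i=1: C(10,1)·!9 = 10·133496 = 1334960
  i=2: C(10,2)·!8 = 45·14833 = 667485
  i=3: C(10,3)·!7 = 120·1854 = 222480
Total = 3559886.

3559886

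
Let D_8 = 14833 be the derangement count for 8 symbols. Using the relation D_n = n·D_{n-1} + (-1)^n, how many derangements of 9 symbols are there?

133496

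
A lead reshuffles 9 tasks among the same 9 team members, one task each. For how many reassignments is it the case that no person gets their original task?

The subfactorial !9 = [9!/e] (nearest integer).
9! = 362880, and 362880/e ≈ 133496.09, so !9 = 133496.

133496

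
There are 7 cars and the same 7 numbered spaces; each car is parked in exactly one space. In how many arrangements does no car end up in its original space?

1854

The number of derangements of 7 is !7 = Σ_{k=0}^{7} (-1)^k·7!/k!
= 7! - 7!/1! + 7!/2! - 7!/3! + 7!/4! - 7!/5! + 7!/6! - 7!/7!
= 5040 - 5040 + 2520 - 840 + 210 - 42 + 7 - 1
= 1854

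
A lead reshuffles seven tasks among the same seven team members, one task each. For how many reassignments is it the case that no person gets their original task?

The number of derangements of 7 is !7 = Σ_{k=0}^{7} (-1)^k·7!/k!
= 7! - 7!/1! + 7!/2! - 7!/3! + 7!/4! - 7!/5! + 7!/6! - 7!/7!
= 5040 - 5040 + 2520 - 840 + 210 - 42 + 7 - 1
= 1854

1854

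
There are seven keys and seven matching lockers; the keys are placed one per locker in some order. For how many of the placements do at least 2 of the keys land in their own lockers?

Sum C(7,i)·!(7-i) for i = 2..7:
  i=2: C(7,2)·!5 = 21·44 = 924
  i=3: C(7,3)·!4 = 35·9 = 315
  i=4: C(7,4)·!3 = 35·2 = 70
  i=5: C(7,5)·!2 = 21·1 = 21
  i=6: C(7,6)·!1 = 7·0 = 0
  i=7: C(7,7)·!0 = 1·1 = 1
Total = 1331.

1331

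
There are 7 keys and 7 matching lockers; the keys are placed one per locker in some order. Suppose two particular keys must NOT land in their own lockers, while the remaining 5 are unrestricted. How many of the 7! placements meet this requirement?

Let A_j be the event that the j-th constrained one is fixed. By inclusion-exclusion over the 2 events:
Σ_{j=0}^{2} (-1)^j C(2,j)(7-j)!
= C(2,0)·7! - C(2,1)·6! + C(2,2)·5!
= 5040 - 1440 + 120
= 3720

3720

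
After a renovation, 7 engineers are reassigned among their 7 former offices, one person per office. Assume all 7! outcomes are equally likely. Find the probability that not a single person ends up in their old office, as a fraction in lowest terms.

103/280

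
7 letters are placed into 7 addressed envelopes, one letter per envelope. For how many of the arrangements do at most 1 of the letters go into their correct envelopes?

Sum C(7,i)·!(7-i) for i = 0..1:
  i=0: C(7,0)·!7 = 1·1854 = 1854
  i=1: C(7,1)·!6 = 7·265 = 1855
Total = 3709.

3709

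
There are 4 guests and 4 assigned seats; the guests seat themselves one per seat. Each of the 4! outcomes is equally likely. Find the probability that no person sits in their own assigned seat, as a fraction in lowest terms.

3/8

Favorable outcomes: !4 = 9.
Total outcomes: 4! = 24.
Probability = 9/24 = 3/8.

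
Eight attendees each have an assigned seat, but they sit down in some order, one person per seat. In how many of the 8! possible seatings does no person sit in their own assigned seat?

14833

Use !n = n·!(n-1) + (-1)^n.
!8 = 8·1854 + 1 = 14833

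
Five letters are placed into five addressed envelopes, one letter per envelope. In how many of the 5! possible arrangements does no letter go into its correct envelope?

Recurrence: !5 = 4·(!4 + !3).
!5 = 4·(9 + 2) = 4·11 = 44

44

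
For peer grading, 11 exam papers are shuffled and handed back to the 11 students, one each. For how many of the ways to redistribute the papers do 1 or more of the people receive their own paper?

# with exactly i fixed is C(11,i)·!(11-i); sum over i=1..11:
  i=1: C(11,1)·!10 = 11·1334961 = 14684571
  i=2: C(11,2)·!9 = 55·133496 = 7342280
  i=3: C(11,3)·!8 = 165·14833 = 2447445
  i=4: C(11,4)·!7 = 330·1854 = 611820
  i=5: C(11,5)·!6 = 462·265 = 122430
  i=6: C(11,6)·!5 = 462·44 = 20328
  i=7: C(11,7)·!4 = 330·9 = 2970
  i=8: C(11,8)·!3 = 165·2 = 330
  i=9: C(11,9)·!2 = 55·1 = 55
  i=10: C(11,10)·!1 = 11·0 = 0
  i=11: C(11,11)·!0 = 1·1 = 1
Total = 25232230.

25232230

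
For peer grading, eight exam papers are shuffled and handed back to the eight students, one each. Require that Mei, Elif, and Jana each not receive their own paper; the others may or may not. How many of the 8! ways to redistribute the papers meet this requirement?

27240

Inclusion-exclusion on the 3 forbidden self-matches:
Σ_{j=0}^{3} (-1)^j C(3,j)(8-j)!
= C(3,0)·8! - C(3,1)·7! + C(3,2)·6! - C(3,3)·5!
= 40320 - 15120 + 2160 - 120
= 27240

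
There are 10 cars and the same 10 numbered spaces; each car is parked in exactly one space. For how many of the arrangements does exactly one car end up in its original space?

1334960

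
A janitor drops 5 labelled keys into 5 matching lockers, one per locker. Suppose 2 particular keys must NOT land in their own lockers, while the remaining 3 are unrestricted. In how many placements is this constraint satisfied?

Inclusion-exclusion on the 2 forbidden self-matches:
Σ_{j=0}^{2} (-1)^j C(2,j)(5-j)!
= C(2,0)·5! - C(2,1)·4! + C(2,2)·3!
= 120 - 48 + 6
= 78

78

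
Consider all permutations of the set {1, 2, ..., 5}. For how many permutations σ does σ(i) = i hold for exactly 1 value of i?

45

Choose which one of the 5 is fixed: C(5,1) = 5.
The remaining 4 must be deranged: !4 = 9.
Total: 5 × 9 = 45.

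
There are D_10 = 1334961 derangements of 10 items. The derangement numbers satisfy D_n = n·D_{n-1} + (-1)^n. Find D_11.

14684570

D_11 = 11·1334961 - 1 = 14684570.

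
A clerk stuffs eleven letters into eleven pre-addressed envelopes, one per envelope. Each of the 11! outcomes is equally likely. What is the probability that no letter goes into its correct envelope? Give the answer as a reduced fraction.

1468457/3991680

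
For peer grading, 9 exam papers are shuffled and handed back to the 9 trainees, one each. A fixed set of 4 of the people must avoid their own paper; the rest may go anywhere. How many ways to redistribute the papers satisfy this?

229080

Inclusion-exclusion on the 4 forbidden self-matches:
Σ_{j=0}^{4} (-1)^j C(4,j)(9-j)!
= C(4,0)·9! - C(4,1)·8! + C(4,2)·7! - C(4,3)·6! + C(4,4)·5!
= 362880 - 161280 + 30240 - 2880 + 120
= 229080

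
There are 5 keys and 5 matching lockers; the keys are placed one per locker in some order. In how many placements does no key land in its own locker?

Use !n = n·!(n-1) + (-1)^n.
!5 = 5·9 - 1 = 44

44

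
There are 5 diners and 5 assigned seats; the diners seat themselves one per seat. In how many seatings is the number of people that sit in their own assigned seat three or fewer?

119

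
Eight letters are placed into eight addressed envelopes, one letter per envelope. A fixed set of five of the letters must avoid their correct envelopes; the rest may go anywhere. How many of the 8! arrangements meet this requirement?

21234

Let A_j be the event that the j-th constrained one is fixed. By inclusion-exclusion over the 5 events:
Σ_{j=0}^{5} (-1)^j C(5,j)(8-j)!
= C(5,0)·8! - C(5,1)·7! + C(5,2)·6! - C(5,3)·5! + C(5,4)·4! - C(5,5)·3!
= 40320 - 25200 + 7200 - 1200 + 120 - 6
= 21234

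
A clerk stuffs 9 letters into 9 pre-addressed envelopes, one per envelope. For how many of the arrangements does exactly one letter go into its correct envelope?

Choose which one of the 9 is fixed: C(9,1) = 9.
The remaining 8 must be deranged: !8 = 14833.
Total: 9 × 14833 = 133497.

133497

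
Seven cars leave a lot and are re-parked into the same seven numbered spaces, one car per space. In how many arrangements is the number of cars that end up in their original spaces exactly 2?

924

Choose which 2 of the 7 are fixed: C(7,2) = 21.
The other 5 form a derangement: !5 = 44.
Total: 21 × 44 = 924.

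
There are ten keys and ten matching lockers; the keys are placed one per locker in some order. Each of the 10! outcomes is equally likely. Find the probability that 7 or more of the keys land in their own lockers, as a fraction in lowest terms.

Favorable outcomes: Σ_{i≥7} C(10,i)·!(10-i) = 120·2 + 45·1 + 10·0 + 1·1 = 286.
Total outcomes: 10! = 3628800.
Probability = 286/3628800 = 143/1814400.

143/1814400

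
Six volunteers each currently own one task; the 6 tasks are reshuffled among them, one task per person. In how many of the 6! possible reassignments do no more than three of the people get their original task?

704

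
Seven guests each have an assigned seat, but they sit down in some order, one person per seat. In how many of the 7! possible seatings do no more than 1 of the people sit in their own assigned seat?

3709

# with exactly i fixed is C(7,i)·!(7-i); sum over i=0..1:
  i=0: C(7,0)·!7 = 1·1854 = 1854
  i=1: C(7,1)·!6 = 7·265 = 1855
Total = 3709.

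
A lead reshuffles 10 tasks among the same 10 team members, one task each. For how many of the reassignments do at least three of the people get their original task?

291394

# with exactly i fixed is C(10,i)·!(10-i); sum over i=3..10:
  i=3: C(10,3)·!7 = 120·1854 = 222480
  i=4: C(10,4)·!6 = 210·265 = 55650
  i=5: C(10,5)·!5 = 252·44 = 11088
  i=6: C(10,6)·!4 = 210·9 = 1890
  i=7: C(10,7)·!3 = 120·2 = 240
  i=8: C(10,8)·!2 = 45·1 = 45
  i=9: C(10,9)·!1 = 10·0 = 0
  i=10: C(10,10)·!0 = 1·1 = 1
Total = 291394.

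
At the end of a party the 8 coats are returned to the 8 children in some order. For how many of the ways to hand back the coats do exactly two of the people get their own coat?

7420

Choose which 2 of the 8 are fixed: C(8,2) = 28.
The other 6 form a derangement: !6 = 265.
Total: 28 × 265 = 7420.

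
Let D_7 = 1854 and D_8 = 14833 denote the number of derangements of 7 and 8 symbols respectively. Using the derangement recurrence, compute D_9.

D_9 = (9-1)·(D_8 + D_7) = 8·(14833 + 1854) = 8·16687 = 133496.

133496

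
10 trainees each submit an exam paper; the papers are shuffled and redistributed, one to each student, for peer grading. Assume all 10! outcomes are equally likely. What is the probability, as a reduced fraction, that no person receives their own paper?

16481/44800

Favorable outcomes: !10 = 1334961.
Total outcomes: 10! = 3628800.
Probability = 1334961/3628800 = 16481/44800.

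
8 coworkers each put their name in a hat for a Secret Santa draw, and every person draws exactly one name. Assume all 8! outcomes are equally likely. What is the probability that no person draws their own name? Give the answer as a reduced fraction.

Favorable outcomes: !8 = 14833.
Total outcomes: 8! = 40320.
Probability = 14833/40320 = 2119/5760.

2119/5760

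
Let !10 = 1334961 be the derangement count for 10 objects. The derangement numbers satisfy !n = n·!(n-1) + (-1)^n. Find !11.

!11 = 11·1334961 - 1 = 14684570.

14684570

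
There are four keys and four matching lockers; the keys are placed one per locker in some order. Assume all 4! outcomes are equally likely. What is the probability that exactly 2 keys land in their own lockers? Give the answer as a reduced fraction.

1/4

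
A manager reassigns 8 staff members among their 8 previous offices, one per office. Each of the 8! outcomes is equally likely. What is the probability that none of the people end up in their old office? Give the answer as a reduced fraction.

Favorable outcomes: !8 = 14833.
Total outcomes: 8! = 40320.
Probability = 14833/40320 = 2119/5760.

2119/5760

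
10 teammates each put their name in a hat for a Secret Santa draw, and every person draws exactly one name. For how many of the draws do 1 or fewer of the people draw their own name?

# with exactly i fixed is C(10,i)·!(10-i); sum over i=0..1:
  i=0: C(10,0)·!10 = 1·1334961 = 1334961
  i=1: C(10,1)·!9 = 10·133496 = 1334960
Total = 2669921.

2669921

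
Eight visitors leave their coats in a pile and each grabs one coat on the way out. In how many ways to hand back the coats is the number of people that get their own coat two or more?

10655

Sum C(8,i)·!(8-i) for i = 2..8:
  i=2: C(8,2)·!6 = 28·265 = 7420
  i=3: C(8,3)·!5 = 56·44 = 2464
  i=4: C(8,4)·!4 = 70·9 = 630
  i=5: C(8,5)·!3 = 56·2 = 112
  i=6: C(8,6)·!2 = 28·1 = 28
  i=7: C(8,7)·!1 = 8·0 = 0
  i=8: C(8,8)·!0 = 1·1 = 1
Total = 10655.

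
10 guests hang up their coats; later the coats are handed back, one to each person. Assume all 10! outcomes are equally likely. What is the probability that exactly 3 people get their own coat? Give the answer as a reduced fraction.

Favorable outcomes: C(10,3)·!7 = 120·1854 = 222480.
Total outcomes: 10! = 3628800.
Probability = 222480/3628800 = 103/1680.

103/1680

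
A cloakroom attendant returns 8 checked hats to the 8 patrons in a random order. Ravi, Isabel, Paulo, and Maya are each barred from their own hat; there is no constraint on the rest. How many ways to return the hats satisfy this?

Let A_j be the event that the j-th constrained one is fixed. By inclusion-exclusion over the 4 events:
Σ_{j=0}^{4} (-1)^j C(4,j)(8-j)!
= C(4,0)·8! - C(4,1)·7! + C(4,2)·6! - C(4,3)·5! + C(4,4)·4!
= 40320 - 20160 + 4320 - 480 + 24
= 24024

24024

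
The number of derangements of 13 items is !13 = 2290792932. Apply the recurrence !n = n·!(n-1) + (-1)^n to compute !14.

32071101049

!14 = 14·2290792932 + 1 = 32071101049.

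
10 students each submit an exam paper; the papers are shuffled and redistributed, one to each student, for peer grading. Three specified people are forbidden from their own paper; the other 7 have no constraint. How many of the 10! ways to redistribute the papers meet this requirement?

2656080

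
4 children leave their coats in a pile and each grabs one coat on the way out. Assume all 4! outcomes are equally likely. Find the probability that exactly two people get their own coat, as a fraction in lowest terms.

1/4

Favorable outcomes: C(4,2)·!2 = 6·1 = 6.
Total outcomes: 4! = 24.
Probability = 6/24 = 1/4.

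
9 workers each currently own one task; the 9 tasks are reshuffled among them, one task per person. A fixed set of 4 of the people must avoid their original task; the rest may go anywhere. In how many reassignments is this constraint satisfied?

229080

Let A_j be the event that the j-th constrained one is fixed. By inclusion-exclusion over the 4 events:
Σ_{j=0}^{4} (-1)^j C(4,j)(9-j)!
= C(4,0)·9! - C(4,1)·8! + C(4,2)·7! - C(4,3)·6! + C(4,4)·5!
= 362880 - 161280 + 30240 - 2880 + 120
= 229080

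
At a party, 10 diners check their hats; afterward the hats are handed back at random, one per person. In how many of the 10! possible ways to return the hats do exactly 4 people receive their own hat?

55650

Choose which 4 of the 10 are fixed: C(10,4) = 210.
The other 6 form a derangement: !6 = 265.
Total: 210 × 265 = 55650.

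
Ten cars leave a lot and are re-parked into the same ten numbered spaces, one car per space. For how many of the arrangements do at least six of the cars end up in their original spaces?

2176

# with exactly i fixed is C(10,i)·!(10-i); sum over i=6..10:
  i=6: C(10,6)·!4 = 210·9 = 1890
  i=7: C(10,7)·!3 = 120·2 = 240
  i=8: C(10,8)·!2 = 45·1 = 45
  i=9: C(10,9)·!1 = 10·0 = 0
  i=10: C(10,10)·!0 = 1·1 = 1
Total = 2176.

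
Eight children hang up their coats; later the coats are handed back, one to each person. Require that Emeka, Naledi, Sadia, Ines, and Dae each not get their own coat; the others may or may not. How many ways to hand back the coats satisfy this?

Let A_j be the event that the j-th constrained one is fixed. By inclusion-exclusion over the 5 events:
Σ_{j=0}^{5} (-1)^j C(5,j)(8-j)!
= C(5,0)·8! - C(5,1)·7! + C(5,2)·6! - C(5,3)·5! + C(5,4)·4! - C(5,5)·3!
= 40320 - 25200 + 7200 - 1200 + 120 - 6
= 21234

21234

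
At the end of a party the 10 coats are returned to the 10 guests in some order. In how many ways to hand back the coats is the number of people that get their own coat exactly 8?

45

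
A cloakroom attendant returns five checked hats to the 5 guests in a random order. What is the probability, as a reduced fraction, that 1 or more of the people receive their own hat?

19/30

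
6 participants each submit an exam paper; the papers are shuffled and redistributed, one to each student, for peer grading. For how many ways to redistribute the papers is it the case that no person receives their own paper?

265

!6 = 6! · Σ_{k=0}^{6} (-1)^k/k!
= 6! - 6!/1! + 6!/2! - 6!/3! + 6!/4! - 6!/5! + 6!/6!
= 720 - 720 + 360 - 120 + 30 - 6 + 1
= 265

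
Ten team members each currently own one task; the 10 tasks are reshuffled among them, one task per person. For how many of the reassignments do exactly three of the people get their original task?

222480

Pick the 3 fixed positions: C(10,3) = 120 ways.
The other 7 form a derangement: !7 = 1854.
Total: 120 × 1854 = 222480.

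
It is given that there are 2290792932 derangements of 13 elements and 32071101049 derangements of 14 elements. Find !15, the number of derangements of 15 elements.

!15 = (15-1)·(!14 + !13) = 14·(32071101049 + 2290792932) = 14·34361893981 = 481066515734.

481066515734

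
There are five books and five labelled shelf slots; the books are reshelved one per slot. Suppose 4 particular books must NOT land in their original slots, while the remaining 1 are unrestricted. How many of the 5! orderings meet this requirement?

53

Let A_j be the event that the j-th constrained one is fixed. By inclusion-exclusion over the 4 events:
Σ_{j=0}^{4} (-1)^j C(4,j)(5-j)!
= C(4,0)·5! - C(4,1)·4! + C(4,2)·3! - C(4,3)·2! + C(4,4)·1!
= 120 - 96 + 36 - 8 + 1
= 53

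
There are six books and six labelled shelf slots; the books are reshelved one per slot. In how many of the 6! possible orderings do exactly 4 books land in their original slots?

15

Pick the 4 fixed positions: C(6,4) = 15 ways.
The remaining 2 must be deranged: !2 = 1.
Total: 15 × 1 = 15.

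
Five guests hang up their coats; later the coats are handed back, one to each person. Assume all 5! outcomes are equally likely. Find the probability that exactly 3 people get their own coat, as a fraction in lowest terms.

Favorable outcomes: C(5,3)·!2 = 10·1 = 10.
Total outcomes: 5! = 120.
Probability = 10/120 = 1/12.

1/12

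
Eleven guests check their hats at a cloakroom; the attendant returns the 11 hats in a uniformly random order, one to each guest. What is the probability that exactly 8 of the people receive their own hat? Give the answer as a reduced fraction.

1/120960

Favorable outcomes: C(11,8)·!3 = 165·2 = 330.
Total outcomes: 11! = 39916800.
Probability = 330/39916800 = 1/120960.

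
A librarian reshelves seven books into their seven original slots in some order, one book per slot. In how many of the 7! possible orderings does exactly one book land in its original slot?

Choose which one of the 7 is fixed: C(7,1) = 7.
The other 6 form a derangement: !6 = 265.
Total: 7 × 265 = 1855.

1855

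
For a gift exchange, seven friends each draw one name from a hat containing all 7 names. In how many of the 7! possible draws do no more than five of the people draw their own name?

5039

Sum C(7,i)·!(7-i) for i = 0..5:
  i=0: C(7,0)·!7 = 1·1854 = 1854
  i=1: C(7,1)·!6 = 7·265 = 1855
  i=2: C(7,2)·!5 = 21·44 = 924
  i=3: C(7,3)·!4 = 35·9 = 315
  i=4: C(7,4)·!3 = 35·2 = 70
  i=5: C(7,5)·!2 = 21·1 = 21
Total = 5039.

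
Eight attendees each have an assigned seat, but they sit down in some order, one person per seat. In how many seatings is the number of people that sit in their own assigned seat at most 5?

# with exactly i fixed is C(8,i)·!(8-i); sum over i=0..5:
  i=0: C(8,0)·!8 = 1·14833 = 14833
  i=1: C(8,1)·!7 = 8·1854 = 14832
  i=2: C(8,2)·!6 = 28·265 = 7420
  i=3: C(8,3)·!5 = 56·44 = 2464
  i=4: C(8,4)·!4 = 70·9 = 630
  i=5: C(8,5)·!3 = 56·2 = 112
Total = 40291.

40291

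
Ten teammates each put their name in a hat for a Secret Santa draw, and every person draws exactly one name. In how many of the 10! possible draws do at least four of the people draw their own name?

Sum C(10,i)·!(10-i) for i = 4..10:
  i=4: C(10,4)·!6 = 210·265 = 55650
  i=5: C(10,5)·!5 = 252·44 = 11088
  i=6: C(10,6)·!4 = 210·9 = 1890
  i=7: C(10,7)·!3 = 120·2 = 240
  i=8: C(10,8)·!2 = 45·1 = 45
  i=9: C(10,9)·!1 = 10·0 = 0
  i=10: C(10,10)·!0 = 1·1 = 1
Total = 68914.

68914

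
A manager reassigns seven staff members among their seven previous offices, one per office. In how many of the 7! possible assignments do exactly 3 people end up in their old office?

315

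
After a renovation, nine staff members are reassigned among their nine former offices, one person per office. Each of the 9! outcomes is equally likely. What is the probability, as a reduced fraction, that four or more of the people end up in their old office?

Favorable outcomes: Σ_{i≥4} C(9,i)·!(9-i) = 126·44 + 126·9 + 84·2 + 36·1 + 9·0 + 1·1 = 6883.
Total outcomes: 9! = 362880.
Probability = 6883/362880 = 6883/362880.

6883/362880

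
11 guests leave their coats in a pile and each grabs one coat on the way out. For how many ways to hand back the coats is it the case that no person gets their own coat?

!11 = 11! · Σ_{k=0}^{11} (-1)^k/k!
= 11! - 11!/1! + 11!/2! - 11!/3! + 11!/4! - 11!/5! + 11!/6! - 11!/7! + 11!/8! - 11!/9! + 11!/10! - 11!/11!
= 39916800 - 39916800 + 19958400 - 6652800 + 1663200 - 332640 + 55440 - 7920 + 990 - 110 + 11 - 1
= 14684570

14684570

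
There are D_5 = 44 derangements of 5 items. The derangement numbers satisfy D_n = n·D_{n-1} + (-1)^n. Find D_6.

D_6 = 6·44 + 1 = 265.

265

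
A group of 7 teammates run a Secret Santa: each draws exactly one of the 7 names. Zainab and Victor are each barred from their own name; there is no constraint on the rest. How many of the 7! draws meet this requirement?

3720

Inclusion-exclusion on the 2 forbidden self-matches:
Σ_{j=0}^{2} (-1)^j C(2,j)(7-j)!
= C(2,0)·7! - C(2,1)·6! + C(2,2)·5!
= 5040 - 1440 + 120
= 3720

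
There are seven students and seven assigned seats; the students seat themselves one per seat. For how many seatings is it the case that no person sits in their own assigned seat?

Recurrence: !7 = 7·!6 + (-1)^7.
!7 = 7·265 - 1 = 1854

1854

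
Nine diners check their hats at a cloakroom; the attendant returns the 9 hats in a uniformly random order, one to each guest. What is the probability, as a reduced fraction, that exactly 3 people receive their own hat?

Favorable outcomes: C(9,3)·!6 = 84·265 = 22260.
Total outcomes: 9! = 362880.
Probability = 22260/362880 = 53/864.

53/864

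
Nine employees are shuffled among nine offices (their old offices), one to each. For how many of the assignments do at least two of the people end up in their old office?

95887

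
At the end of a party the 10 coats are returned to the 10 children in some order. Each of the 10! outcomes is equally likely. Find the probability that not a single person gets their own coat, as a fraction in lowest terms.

16481/44800

Favorable outcomes: !10 = 1334961.
Total outcomes: 10! = 3628800.
Probability = 1334961/3628800 = 16481/44800.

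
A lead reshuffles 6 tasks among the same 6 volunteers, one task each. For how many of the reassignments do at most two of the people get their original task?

Sum C(6,i)·!(6-i) for i = 0..2:
  i=0: C(6,0)·!6 = 1·265 = 265
  i=1: C(6,1)·!5 = 6·44 = 264
  i=2: C(6,2)·!4 = 15·9 = 135
Total = 664.

664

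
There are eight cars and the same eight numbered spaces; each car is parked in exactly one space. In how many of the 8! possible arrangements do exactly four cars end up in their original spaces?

Pick the 4 fixed positions: C(8,4) = 70 ways.
The remaining 4 must be deranged: !4 = 9.
Total: 70 × 9 = 630.

630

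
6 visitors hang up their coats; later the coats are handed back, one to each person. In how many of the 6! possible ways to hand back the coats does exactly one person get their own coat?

Choose which one of the 6 is fixed: C(6,1) = 6.
The remaining 5 must be deranged: !5 = 44.
Total: 6 × 44 = 264.

264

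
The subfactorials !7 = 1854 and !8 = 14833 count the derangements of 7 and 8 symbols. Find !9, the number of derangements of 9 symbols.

133496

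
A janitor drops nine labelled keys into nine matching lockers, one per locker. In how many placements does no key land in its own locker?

133496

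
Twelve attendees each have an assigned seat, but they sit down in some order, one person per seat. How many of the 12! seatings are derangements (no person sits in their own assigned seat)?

176214841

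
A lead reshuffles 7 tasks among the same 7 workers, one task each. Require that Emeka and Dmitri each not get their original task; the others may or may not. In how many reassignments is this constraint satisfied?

3720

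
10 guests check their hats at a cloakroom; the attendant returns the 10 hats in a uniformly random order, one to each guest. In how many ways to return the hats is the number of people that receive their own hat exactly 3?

Pick the 3 fixed positions: C(10,3) = 120 ways.
The remaining 7 must be deranged: !7 = 1854.
Total: 120 × 1854 = 222480.

222480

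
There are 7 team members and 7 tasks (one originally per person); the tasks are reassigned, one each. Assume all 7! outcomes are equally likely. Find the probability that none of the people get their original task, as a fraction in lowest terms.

Favorable outcomes: !7 = 1854.
Total outcomes: 7! = 5040.
Probability = 1854/5040 = 103/280.

103/280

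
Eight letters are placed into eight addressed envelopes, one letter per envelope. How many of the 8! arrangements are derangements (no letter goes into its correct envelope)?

By inclusion-exclusion, !8 = Σ (-1)^k · 8!/k! for k=0..8
= 8! - 8!/1! + 8!/2! - 8!/3! + 8!/4! - 8!/5! + 8!/6! - 8!/7! + 8!/8!
= 40320 - 40320 + 20160 - 6720 + 1680 - 336 + 56 - 8 + 1
= 14833

14833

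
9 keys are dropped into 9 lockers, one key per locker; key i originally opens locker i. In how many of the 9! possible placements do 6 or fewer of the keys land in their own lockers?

Sum C(9,i)·!(9-i) for i = 0..6:
  i=0: C(9,0)·!9 = 1·133496 = 133496
  i=1: C(9,1)·!8 = 9·14833 = 133497
  i=2: C(9,2)·!7 = 36·1854 = 66744
  i=3: C(9,3)·!6 = 84·265 = 22260
  i=4: C(9,4)·!5 = 126·44 = 5544
  i=5: C(9,5)·!4 = 126·9 = 1134
  i=6: C(9,6)·!3 = 84·2 = 168
Total = 362843.

362843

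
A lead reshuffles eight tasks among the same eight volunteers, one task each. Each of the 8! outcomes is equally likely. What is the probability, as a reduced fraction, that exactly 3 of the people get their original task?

11/180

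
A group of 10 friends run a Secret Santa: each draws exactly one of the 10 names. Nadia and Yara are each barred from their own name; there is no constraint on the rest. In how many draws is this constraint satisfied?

2943360

Let A_j be the event that the j-th constrained one is fixed. By inclusion-exclusion over the 2 events:
Σ_{j=0}^{2} (-1)^j C(2,j)(10-j)!
= C(2,0)·10! - C(2,1)·9! + C(2,2)·8!
= 3628800 - 725760 + 40320
= 2943360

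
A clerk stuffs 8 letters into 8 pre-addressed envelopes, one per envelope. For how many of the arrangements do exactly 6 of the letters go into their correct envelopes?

28

Choose which 6 of the 8 are fixed: C(8,6) = 28.
The other 2 form a derangement: !2 = 1.
Total: 28 × 1 = 28.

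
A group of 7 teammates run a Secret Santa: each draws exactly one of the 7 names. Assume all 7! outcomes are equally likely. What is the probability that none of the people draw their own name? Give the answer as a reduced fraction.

103/280

Favorable outcomes: !7 = 1854.
Total outcomes: 7! = 5040.
Probability = 1854/5040 = 103/280.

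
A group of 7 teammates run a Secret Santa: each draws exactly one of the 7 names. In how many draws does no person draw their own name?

1854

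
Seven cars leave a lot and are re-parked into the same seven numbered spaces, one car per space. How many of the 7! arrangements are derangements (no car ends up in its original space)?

The number of derangements of 7 is !7 = Σ_{k=0}^{7} (-1)^k·7!/k!
= 7! - 7!/1! + 7!/2! - 7!/3! + 7!/4! - 7!/5! + 7!/6! - 7!/7!
= 5040 - 5040 + 2520 - 840 + 210 - 42 + 7 - 1
= 1854

1854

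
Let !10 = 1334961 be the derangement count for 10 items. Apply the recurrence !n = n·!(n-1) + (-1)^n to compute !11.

14684570

!11 = 11·1334961 - 1 = 14684570.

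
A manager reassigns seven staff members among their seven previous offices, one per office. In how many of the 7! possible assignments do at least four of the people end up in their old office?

Sum C(7,i)·!(7-i) for i = 4..7:
  i=4: C(7,4)·!3 = 35·2 = 70
  i=5: C(7,5)·!2 = 21·1 = 21
  i=6: C(7,6)·!1 = 7·0 = 0
  i=7: C(7,7)·!0 = 1·1 = 1
Total = 92.

92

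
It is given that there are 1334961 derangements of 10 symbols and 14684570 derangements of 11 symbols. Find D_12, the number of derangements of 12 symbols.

176214841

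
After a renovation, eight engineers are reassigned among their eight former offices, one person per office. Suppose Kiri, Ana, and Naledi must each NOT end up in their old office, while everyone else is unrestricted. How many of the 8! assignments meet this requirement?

Let A_j be the event that the j-th constrained one is fixed. By inclusion-exclusion over the 3 events:
Σ_{j=0}^{3} (-1)^j C(3,j)(8-j)!
= C(3,0)·8! - C(3,1)·7! + C(3,2)·6! - C(3,3)·5!
= 40320 - 15120 + 2160 - 120
= 27240

27240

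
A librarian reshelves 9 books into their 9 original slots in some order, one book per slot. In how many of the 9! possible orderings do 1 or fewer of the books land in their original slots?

266993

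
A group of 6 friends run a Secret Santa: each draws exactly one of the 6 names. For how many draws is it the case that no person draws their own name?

265

By inclusion-exclusion, !6 = Σ (-1)^k · 6!/k! for k=0..6
= 6! - 6!/1! + 6!/2! - 6!/3! + 6!/4! - 6!/5! + 6!/6!
= 720 - 720 + 360 - 120 + 30 - 6 + 1
= 265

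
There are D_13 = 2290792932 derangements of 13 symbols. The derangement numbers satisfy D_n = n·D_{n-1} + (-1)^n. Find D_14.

D_14 = 14·2290792932 + 1 = 32071101049.

32071101049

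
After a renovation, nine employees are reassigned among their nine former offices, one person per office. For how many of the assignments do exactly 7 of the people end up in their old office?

36

Choose which 7 of the 9 are fixed: C(9,7) = 36.
The other 2 form a derangement: !2 = 1.
Total: 36 × 1 = 36.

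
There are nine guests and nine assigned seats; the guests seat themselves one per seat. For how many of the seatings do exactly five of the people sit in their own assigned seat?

1134

Choose which 5 of the 9 are fixed: C(9,5) = 126.
The remaining 4 must be deranged: !4 = 9.
Total: 126 × 9 = 1134.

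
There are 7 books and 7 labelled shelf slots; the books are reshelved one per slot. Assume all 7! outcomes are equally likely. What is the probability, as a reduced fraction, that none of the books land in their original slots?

Favorable outcomes: !7 = 1854.
Total outcomes: 7! = 5040.
Probability = 1854/5040 = 103/280.

103/280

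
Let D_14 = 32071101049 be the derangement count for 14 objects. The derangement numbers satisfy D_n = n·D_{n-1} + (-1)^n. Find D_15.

481066515734

D_15 = 15·32071101049 - 1 = 481066515734.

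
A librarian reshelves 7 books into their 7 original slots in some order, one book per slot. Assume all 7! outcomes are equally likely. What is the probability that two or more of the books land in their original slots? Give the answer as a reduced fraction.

Favorable outcomes: Σ_{i≥2} C(7,i)·!(7-i) = 21·44 + 35·9 + 35·2 + 21·1 + 7·0 + 1·1 = 1331.
Total outcomes: 7! = 5040.
Probability = 1331/5040 = 1331/5040.

1331/5040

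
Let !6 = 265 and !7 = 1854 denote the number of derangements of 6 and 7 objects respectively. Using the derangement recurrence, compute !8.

14833

!8 = (8-1)·(!7 + !6) = 7·(1854 + 265) = 7·2119 = 14833.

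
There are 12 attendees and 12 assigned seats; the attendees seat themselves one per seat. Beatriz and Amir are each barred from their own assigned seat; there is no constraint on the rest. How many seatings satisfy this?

Inclusion-exclusion on the 2 forbidden self-matches:
Σ_{j=0}^{2} (-1)^j C(2,j)(12-j)!
= C(2,0)·12! - C(2,1)·11! + C(2,2)·10!
= 479001600 - 79833600 + 3628800
= 402796800

402796800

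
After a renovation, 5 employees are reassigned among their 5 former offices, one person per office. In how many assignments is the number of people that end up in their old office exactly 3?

Pick the 3 fixed positions: C(5,3) = 10 ways.
The other 2 form a derangement: !2 = 1.
Total: 10 × 1 = 10.

10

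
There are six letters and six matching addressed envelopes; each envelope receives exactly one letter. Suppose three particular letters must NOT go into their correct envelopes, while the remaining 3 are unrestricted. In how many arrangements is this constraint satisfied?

Let A_j be the event that the j-th constrained one is fixed. By inclusion-exclusion over the 3 events:
Σ_{j=0}^{3} (-1)^j C(3,j)(6-j)!
= C(3,0)·6! - C(3,1)·5! + C(3,2)·4! - C(3,3)·3!
= 720 - 360 + 72 - 6
= 426

426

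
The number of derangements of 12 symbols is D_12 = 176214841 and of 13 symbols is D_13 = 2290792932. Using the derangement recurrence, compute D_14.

32071101049

D_14 = (14-1)·(D_13 + D_12) = 13·(2290792932 + 176214841) = 13·2467007773 = 32071101049.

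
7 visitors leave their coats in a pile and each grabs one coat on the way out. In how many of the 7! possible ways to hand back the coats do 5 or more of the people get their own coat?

22

# with exactly i fixed is C(7,i)·!(7-i); sum over i=5..7:
  i=5: C(7,5)·!2 = 21·1 = 21
  i=6: C(7,6)·!1 = 7·0 = 0
  i=7: C(7,7)·!0 = 1·1 = 1
Total = 22.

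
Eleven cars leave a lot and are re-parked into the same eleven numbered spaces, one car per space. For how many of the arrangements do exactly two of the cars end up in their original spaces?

7342280

Pick the 2 fixed positions: C(11,2) = 55 ways.
The other 9 form a derangement: !9 = 133496.
Total: 55 × 133496 = 7342280.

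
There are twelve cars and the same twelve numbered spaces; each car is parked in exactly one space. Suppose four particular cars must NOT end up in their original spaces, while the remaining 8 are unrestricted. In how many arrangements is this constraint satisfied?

Let A_j be the event that the j-th constrained one is fixed. By inclusion-exclusion over the 4 events:
Σ_{j=0}^{4} (-1)^j C(4,j)(12-j)!
= C(4,0)·12! - C(4,1)·11! + C(4,2)·10! - C(4,3)·9! + C(4,4)·8!
= 479001600 - 159667200 + 21772800 - 1451520 + 40320
= 339696000

339696000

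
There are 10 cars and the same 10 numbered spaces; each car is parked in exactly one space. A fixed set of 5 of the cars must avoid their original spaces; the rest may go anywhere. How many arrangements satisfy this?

2170680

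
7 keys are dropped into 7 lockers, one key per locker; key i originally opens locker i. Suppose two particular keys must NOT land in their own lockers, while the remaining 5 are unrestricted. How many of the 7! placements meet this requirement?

3720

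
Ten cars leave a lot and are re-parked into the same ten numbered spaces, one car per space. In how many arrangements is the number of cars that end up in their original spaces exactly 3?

222480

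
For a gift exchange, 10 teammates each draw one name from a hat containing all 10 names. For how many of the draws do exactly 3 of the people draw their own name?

222480

Choose which 3 of the 10 are fixed: C(10,3) = 120.
The remaining 7 must be deranged: !7 = 1854.
Total: 120 × 1854 = 222480.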